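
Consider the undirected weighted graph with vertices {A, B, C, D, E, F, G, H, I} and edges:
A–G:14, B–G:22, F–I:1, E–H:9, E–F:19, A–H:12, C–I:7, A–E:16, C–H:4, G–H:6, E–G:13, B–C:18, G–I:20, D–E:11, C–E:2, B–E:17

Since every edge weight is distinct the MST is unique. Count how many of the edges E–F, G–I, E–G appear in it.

Kruskal's algorithm — process edges by increasing weight (ties by edge label):
F–I (1): add — endpoints in different components.
C–E (2): add — endpoints in different components.
C–H (4): add — endpoints in different components.
G–H (6): add — endpoints in different components.
C–I (7): add — endpoints in different components.
E–H (9): skip — E and H already connected.
D–E (11): add — endpoints in different components.
A–H (12): add — endpoints in different components.
E–G (13): skip — E and G already connected.
A–G (14): skip — A and G already connected.
A–E (16): skip — A and E already connected.
B–E (17): add — endpoints in different components.
MST edge set: {F–I, C–E, C–H, G–H, C–I, D–E, A–H, B–E}.
Of the listed edges, {} are in the MST → 0.

0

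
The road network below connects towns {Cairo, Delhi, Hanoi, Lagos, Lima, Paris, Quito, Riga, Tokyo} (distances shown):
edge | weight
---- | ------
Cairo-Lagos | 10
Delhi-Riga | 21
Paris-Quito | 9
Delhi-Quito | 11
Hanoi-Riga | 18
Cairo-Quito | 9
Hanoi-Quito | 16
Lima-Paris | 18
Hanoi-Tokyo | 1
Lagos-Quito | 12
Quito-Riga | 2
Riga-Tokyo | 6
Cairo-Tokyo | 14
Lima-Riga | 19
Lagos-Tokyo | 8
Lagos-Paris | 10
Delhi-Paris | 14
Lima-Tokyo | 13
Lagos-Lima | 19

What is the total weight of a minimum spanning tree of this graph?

59

Kruskal: consider edges lightest-first.
Hanoi-Tokyo (1): add — endpoints in different components.
Quito-Riga (2): add — endpoints in different components.
Riga-Tokyo (6): add — endpoints in different components.
Lagos-Tokyo (8): add — endpoints in different components.
Cairo-Quito (9): add — endpoints in different components.
Paris-Quito (9): add — endpoints in different components.
Cairo-Lagos (10): skip — Cairo and Lagos already connected.
Lagos-Paris (10): skip — Paris and Lagos already connected.
Delhi-Quito (11): add — endpoints in different components.
Lagos-Quito (12): skip — Quito and Lagos already connected.
Lima-Tokyo (13): add — endpoints in different components.
MST edges: Hanoi-Tokyo, Quito-Riga, Riga-Tokyo, Lagos-Tokyo, Cairo-Quito, Paris-Quito, Delhi-Quito, Lima-Tokyo; total weight 1+2+6+8+9+9+11+13 = 59.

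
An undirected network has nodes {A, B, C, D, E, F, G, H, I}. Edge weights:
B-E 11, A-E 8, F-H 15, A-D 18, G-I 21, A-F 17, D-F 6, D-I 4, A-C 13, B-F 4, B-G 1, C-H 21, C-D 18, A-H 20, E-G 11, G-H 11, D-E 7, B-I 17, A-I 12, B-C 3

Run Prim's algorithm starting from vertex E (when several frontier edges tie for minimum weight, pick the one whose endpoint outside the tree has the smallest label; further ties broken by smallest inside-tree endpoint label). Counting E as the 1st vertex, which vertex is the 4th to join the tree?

F

Prim, starting at E.
Step 1: cheapest edge leaving the tree is D-E (7); add D.
Step 2: cheapest edge leaving the tree is D-I (4); add I.
Step 3: cheapest edge leaving the tree is D-F (6); add F.
Step 4: cheapest edge leaving the tree is B-F (4); add B.
Step 5: cheapest edge leaving the tree is B-G (1); add G.
Step 6: cheapest edge leaving the tree is B-C (3); add C.
Step 7: cheapest edge leaving the tree is A-E (8); add A.
Step 8: cheapest edge leaving the tree is G-H (11); add H.
Vertex order: E, D, I, F, B, G, C, A, H. The 4th vertex is F.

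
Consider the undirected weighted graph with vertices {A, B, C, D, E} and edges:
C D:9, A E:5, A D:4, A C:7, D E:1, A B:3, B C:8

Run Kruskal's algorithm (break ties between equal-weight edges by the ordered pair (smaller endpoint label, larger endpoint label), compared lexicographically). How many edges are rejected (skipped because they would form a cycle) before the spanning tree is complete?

1

Kruskal: consider edges lightest-first.
D E (1): add — endpoints in different components.
A B (3): add — endpoints in different components.
A D (4): add — endpoints in different components.
A E (5): skip — A and E already connected.
A C (7): add — endpoints in different components.
Edges rejected before the tree was complete: 1.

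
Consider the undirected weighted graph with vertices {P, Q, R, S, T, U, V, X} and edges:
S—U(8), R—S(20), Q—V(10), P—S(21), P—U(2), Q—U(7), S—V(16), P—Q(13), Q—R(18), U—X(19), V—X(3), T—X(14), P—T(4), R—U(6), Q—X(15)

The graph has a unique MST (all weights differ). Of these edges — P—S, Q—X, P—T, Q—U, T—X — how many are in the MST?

2

Kruskal's algorithm — process edges by increasing weight (ties by edge label):
P—U (2): add — endpoints in different components.
V—X (3): add — endpoints in different components.
P—T (4): add — endpoints in different components.
R—U (6): add — endpoints in different components.
Q—U (7): add — endpoints in different components.
S—U (8): add — endpoints in different components.
Q—V (10): add — endpoints in different components.
MST edge set: {P—U, V—X, P—T, R—U, Q—U, S—U, Q—V}.
Of the listed edges, {P—T, Q—U} are in the MST → 2.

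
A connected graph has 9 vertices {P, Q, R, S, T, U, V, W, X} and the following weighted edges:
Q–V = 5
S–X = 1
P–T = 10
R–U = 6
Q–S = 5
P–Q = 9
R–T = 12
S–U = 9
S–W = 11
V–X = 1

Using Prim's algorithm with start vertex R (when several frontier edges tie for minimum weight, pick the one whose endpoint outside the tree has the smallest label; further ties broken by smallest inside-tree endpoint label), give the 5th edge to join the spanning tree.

Grow the tree from R using Prim:
Step 1: cheapest edge leaving the tree is R–U (6); add U.
Step 2: cheapest edge leaving the tree is S–U (9); add S.
Step 3: cheapest edge leaving the tree is S–X (1); add X.
Step 4: cheapest edge leaving the tree is V–X (1); add V.
Step 5: cheapest edge leaving the tree is Q–S (5); add Q.
Step 6: cheapest edge leaving the tree is P–Q (9); add P.
Step 7: cheapest edge leaving the tree is P–T (10); add T.
Step 8: cheapest edge leaving the tree is S–W (11); add W.
The 5th edge added is Q–S.

Q-S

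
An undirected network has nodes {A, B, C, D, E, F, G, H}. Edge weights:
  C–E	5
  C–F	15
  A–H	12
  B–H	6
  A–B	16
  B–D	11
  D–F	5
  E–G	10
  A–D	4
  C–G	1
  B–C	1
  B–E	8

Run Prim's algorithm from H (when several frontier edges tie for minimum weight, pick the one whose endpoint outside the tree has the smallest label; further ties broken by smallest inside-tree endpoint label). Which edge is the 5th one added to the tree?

B-D

Prim, starting at H.
Step 1: cheapest edge leaving the tree is B–H (6); add B.
Step 2: cheapest edge leaving the tree is B–C (1); add C.
Step 3: cheapest edge leaving the tree is C–G (1); add G.
Step 4: cheapest edge leaving the tree is C–E (5); add E.
Step 5: cheapest edge leaving the tree is B–D (11); add D.
Step 6: cheapest edge leaving the tree is A–D (4); add A.
Step 7: cheapest edge leaving the tree is D–F (5); add F.
The 5th edge added is B–D.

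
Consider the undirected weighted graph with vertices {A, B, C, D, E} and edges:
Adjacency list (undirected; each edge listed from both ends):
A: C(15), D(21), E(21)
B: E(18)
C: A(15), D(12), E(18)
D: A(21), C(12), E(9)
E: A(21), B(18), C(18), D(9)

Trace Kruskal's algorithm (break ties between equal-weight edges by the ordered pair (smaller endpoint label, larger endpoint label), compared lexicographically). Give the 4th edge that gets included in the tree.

B-E

Kruskal: consider edges lightest-first.
D-E (9): add. Components now {A} {B} {C} {D,E}
C-D (12): add. Components now {A} {B} {C,D,E}
A-C (15): add. Components now {A,C,D,E} {B}
B-E (18): add. Components now {A,B,C,D,E}
The 4th edge added is B-E.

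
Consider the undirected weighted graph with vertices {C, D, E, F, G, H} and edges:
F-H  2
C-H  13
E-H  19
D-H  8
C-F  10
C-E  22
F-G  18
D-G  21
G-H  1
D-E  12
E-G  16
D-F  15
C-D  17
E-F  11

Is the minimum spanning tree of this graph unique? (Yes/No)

Kruskal's algorithm — process edges by increasing weight (ties by edge label):
G-H (1): add. Components now {C} {D} {E} {F} {G,H}
F-H (2): add. Components now {C} {D} {E} {F,G,H}
D-H (8): add. Components now {C} {D,F,G,H} {E}
C-F (10): add. Components now {C,D,F,G,H} {E}
E-F (11): add. Components now {C,D,E,F,G,H}
Every non-tree edge has weight strictly greater than the heaviest edge on the tree path between its endpoints, so the MST is unique.

Yes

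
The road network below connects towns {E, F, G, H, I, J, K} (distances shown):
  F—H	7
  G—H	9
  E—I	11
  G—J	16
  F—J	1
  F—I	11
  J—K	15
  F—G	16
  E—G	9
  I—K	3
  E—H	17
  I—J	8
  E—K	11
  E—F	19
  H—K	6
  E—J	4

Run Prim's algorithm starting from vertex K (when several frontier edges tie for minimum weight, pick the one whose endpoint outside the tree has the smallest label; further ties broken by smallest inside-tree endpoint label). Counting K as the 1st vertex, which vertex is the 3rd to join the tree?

Grow the tree from K using Prim:
Step 1: cheapest edge leaving the tree is I—K (3); add I.
Step 2: cheapest edge leaving the tree is H—K (6); add H.
Step 3: cheapest edge leaving the tree is F—H (7); add F.
Step 4: cheapest edge leaving the tree is F—J (1); add J.
Step 5: cheapest edge leaving the tree is E—J (4); add E.
Step 6: cheapest edge leaving the tree is E—G (9); add G.
Vertex order: K, I, H, F, J, E, G. The 3rd vertex is H.

H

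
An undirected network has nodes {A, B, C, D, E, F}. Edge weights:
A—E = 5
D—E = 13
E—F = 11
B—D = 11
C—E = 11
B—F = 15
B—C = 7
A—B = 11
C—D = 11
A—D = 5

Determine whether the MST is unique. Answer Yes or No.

Kruskal: consider edges lightest-first.
A—D (5): add — endpoints in different components.
A—E (5): add — endpoints in different components.
B—C (7): add — endpoints in different components.
A—B (11): add — endpoints in different components.
B—D (11): skip — B and D already connected.
C—D (11): skip — C and D already connected.
C—E (11): skip — C and E already connected.
E—F (11): add — endpoints in different components.
Non-tree edge C—E has weight 11, equal to the heaviest edge on its tree cycle — swapping gives another MST of the same weight. Not unique.

No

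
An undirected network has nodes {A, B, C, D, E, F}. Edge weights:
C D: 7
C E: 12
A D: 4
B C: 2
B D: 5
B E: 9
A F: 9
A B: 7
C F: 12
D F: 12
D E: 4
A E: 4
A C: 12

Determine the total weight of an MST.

Sort edges by weight, then run Kruskal:
B C (2): add. Components now {A} {B,C} {D} {E} {F}
A D (4): add. Components now {A,D} {B,C} {E} {F}
A E (4): add. Components now {A,D,E} {B,C} {F}
D E (4): skip — D and E already connected.
B D (5): add. Components now {A,B,C,D,E} {F}
A B (7): skip — A and B already connected.
C D (7): skip — C and D already connected.
A F (9): add. Components now {A,B,C,D,E,F}
MST edges: B C, A D, A E, B D, A F; total weight 2+4+4+5+9 = 24.

24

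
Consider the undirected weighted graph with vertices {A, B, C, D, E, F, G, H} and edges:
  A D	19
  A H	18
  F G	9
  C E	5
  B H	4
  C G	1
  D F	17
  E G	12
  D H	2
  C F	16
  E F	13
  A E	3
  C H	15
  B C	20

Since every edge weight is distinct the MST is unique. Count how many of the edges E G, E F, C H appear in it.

1

Kruskal's algorithm — process edges by increasing weight (ties by edge label):
C G (1): add — endpoints in different components.
D H (2): add — endpoints in different components.
A E (3): add — endpoints in different components.
B H (4): add — endpoints in different components.
C E (5): add — endpoints in different components.
F G (9): add — endpoints in different components.
E G (12): skip — E and G already connected.
E F (13): skip — E and F already connected.
C H (15): add — endpoints in different components.
MST edge set: {C G, D H, A E, B H, C E, F G, C H}.
Of the listed edges, {C H} are in the MST → 1.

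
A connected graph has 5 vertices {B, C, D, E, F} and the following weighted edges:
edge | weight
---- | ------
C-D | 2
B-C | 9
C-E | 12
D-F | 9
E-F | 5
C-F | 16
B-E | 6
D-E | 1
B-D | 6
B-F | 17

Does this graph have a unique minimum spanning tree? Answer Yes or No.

Kruskal's algorithm — process edges by increasing weight (ties by edge label):
D-E (1): add — endpoints in different components.
C-D (2): add — endpoints in different components.
E-F (5): add — endpoints in different components.
B-D (6): add — endpoints in different components.
Non-tree edge B-E has weight 6, equal to the heaviest edge on its tree cycle — swapping gives another MST of the same weight. Not unique.

No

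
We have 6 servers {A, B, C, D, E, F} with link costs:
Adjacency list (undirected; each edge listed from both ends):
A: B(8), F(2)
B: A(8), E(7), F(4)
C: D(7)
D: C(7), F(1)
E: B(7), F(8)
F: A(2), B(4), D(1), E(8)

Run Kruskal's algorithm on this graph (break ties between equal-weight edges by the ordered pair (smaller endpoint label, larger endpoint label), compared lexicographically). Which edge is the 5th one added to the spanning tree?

Sort edges by weight, then run Kruskal:
D F (1): add — endpoints in different components.
A F (2): add — endpoints in different components.
B F (4): add — endpoints in different components.
B E (7): add — endpoints in different components.
C D (7): add — endpoints in different components.
The 5th edge added is C D.

C-D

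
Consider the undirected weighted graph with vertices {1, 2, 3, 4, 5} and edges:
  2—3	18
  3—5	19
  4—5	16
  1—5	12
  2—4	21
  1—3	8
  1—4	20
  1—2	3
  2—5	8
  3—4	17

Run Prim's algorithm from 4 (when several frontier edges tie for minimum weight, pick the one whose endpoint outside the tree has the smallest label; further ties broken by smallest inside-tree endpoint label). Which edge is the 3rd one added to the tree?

Grow the tree from 4 using Prim:
Step 1: cheapest edge leaving the tree is 4—5 (16); add 5.
Step 2: cheapest edge leaving the tree is 2—5 (8); add 2.
Step 3: cheapest edge leaving the tree is 1—2 (3); add 1.
Step 4: cheapest edge leaving the tree is 1—3 (8); add 3.
The 3rd edge added is 1—2.

1-2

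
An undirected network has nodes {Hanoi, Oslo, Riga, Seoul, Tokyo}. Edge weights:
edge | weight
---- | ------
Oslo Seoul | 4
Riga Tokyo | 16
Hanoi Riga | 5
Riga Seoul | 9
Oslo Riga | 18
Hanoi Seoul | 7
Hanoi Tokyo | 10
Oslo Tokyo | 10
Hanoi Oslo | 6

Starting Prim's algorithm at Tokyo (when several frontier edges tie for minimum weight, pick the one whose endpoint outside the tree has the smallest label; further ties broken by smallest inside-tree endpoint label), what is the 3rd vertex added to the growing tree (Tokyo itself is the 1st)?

Riga

Prim, starting at Tokyo.
Step 1: cheapest edge leaving the tree is Hanoi Tokyo (10); add Hanoi.
Step 2: cheapest edge leaving the tree is Hanoi Riga (5); add Riga.
Step 3: cheapest edge leaving the tree is Hanoi Oslo (6); add Oslo.
Step 4: cheapest edge leaving the tree is Oslo Seoul (4); add Seoul.
Vertex order: Tokyo, Hanoi, Riga, Oslo, Seoul. The 3rd vertex is Riga.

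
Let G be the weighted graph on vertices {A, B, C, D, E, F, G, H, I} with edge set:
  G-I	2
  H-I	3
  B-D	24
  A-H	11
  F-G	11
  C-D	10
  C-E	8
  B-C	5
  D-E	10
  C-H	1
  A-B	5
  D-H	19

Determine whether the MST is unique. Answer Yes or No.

Kruskal's algorithm — process edges by increasing weight (ties by edge label):
C-H (1): add — endpoints in different components.
G-I (2): add — endpoints in different components.
H-I (3): add — endpoints in different components.
A-B (5): add — endpoints in different components.
B-C (5): add — endpoints in different components.
C-E (8): add — endpoints in different components.
C-D (10): add — endpoints in different components.
D-E (10): skip — D and E already connected.
A-H (11): skip — A and H already connected.
F-G (11): add — endpoints in different components.
Non-tree edge D-E has weight 10, equal to the heaviest edge on its tree cycle — swapping gives another MST of the same weight. Not unique.

No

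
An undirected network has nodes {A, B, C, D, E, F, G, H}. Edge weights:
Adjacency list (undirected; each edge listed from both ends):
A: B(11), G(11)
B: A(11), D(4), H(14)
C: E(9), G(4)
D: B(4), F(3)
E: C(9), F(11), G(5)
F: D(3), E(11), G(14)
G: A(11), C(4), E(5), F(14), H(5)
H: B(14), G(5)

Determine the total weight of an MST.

Grow the tree from D using Prim:
Step 1: frontier [D–F 3, B–D 4] → take D–F (3); add F.
Step 2: frontier [B–D 4, E–F 11, F–G 14] → take B–D (4); add B.
Step 3: frontier [A–B 11, B–H 14, E–F 11, F–G 14] → take A–B (11); add A.
Step 4: frontier [A–G 11, B–H 14, E–F 11, F–G 14] → take E–F (11); add E.
Step 5: frontier [A–G 11, B–H 14, E–G 5, C–E 9, F–G 14] → take E–G (5); add G.
Step 6: frontier [B–H 14, C–E 9, C–G 4, G–H 5] → take C–G (4); add C.
Step 7: frontier [B–H 14, G–H 5] → take G–H (5); add H.
MST edges: D–F, B–D, A–B, E–F, E–G, C–G, G–H; total weight 3+4+11+11+5+4+5 = 43.

43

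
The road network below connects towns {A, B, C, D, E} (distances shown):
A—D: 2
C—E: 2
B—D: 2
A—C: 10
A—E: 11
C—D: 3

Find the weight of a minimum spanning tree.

Grow the tree from A using Prim:
Step 1: frontier [A—D 2, A—C 10, A—E 11] → take A—D (2); add D.
Step 2: frontier [A—C 10, A—E 11, B—D 2, C—D 3] → take B—D (2); add B.
Step 3: frontier [A—C 10, A—E 11, C—D 3] → take C—D (3); add C.
Step 4: frontier [A—E 11, C—E 2] → take C—E (2); add E.
MST edges: A—D, B—D, C—D, C—E; total weight 2+2+3+2 = 9.

9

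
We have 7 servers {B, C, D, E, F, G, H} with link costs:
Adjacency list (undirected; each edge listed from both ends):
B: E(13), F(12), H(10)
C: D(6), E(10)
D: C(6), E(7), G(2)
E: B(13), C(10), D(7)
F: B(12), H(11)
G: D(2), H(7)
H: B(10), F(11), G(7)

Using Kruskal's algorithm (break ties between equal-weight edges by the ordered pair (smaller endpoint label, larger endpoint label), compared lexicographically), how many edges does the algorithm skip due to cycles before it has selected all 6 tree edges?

1

Sort edges by weight, then run Kruskal:
D G (2): add — endpoints in different components.
C D (6): add — endpoints in different components.
D E (7): add — endpoints in different components.
G H (7): add — endpoints in different components.
B H (10): add — endpoints in different components.
C E (10): skip — C and E already connected.
F H (11): add — endpoints in different components.
Edges rejected before the tree was complete: 1.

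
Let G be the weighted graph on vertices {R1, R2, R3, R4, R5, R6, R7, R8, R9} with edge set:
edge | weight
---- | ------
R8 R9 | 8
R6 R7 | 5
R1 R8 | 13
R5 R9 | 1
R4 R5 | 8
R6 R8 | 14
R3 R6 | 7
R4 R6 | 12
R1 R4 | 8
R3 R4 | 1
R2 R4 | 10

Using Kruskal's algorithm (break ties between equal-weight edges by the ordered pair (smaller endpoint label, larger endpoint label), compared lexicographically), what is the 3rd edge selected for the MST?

Sort edges by weight, then run Kruskal:
R3 R4 (1): add — endpoints in different components.
R5 R9 (1): add — endpoints in different components.
R6 R7 (5): add — endpoints in different components.
R3 R6 (7): add — endpoints in different components.
R1 R4 (8): add — endpoints in different components.
R4 R5 (8): add — endpoints in different components.
R8 R9 (8): add — endpoints in different components.
R2 R4 (10): add — endpoints in different components.
The 3rd edge added is R6 R7.

R6-R7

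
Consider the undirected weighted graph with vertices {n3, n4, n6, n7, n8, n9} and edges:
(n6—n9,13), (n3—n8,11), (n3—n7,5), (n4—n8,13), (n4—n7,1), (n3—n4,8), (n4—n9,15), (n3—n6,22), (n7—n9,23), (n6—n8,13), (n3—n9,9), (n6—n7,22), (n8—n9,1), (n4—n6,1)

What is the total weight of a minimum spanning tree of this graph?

17

Kruskal: consider edges lightest-first.
n4—n6 (1): add. Components now {n8} {n7} {n4,n6} {n9} {n3}
n4—n7 (1): add. Components now {n8} {n4,n6,n7} {n9} {n3}
n8—n9 (1): add. Components now {n8,n9} {n4,n6,n7} {n3}
n3—n7 (5): add. Components now {n8,n9} {n3,n4,n6,n7}
n3—n4 (8): skip — n4 and n3 already connected.
n3—n9 (9): add. Components now {n3,n4,n6,n7,n8,n9}
MST edges: n4—n6, n4—n7, n8—n9, n3—n7, n3—n9; total weight 1+1+1+5+9 = 17.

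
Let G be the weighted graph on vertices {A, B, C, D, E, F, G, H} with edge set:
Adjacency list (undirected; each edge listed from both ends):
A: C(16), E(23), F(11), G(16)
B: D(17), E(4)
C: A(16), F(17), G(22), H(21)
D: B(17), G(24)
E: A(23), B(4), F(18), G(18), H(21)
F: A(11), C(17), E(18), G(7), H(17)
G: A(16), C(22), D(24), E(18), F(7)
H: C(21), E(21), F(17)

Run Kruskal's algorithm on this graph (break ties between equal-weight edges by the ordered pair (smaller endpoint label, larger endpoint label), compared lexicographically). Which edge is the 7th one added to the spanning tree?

E-F

Sort edges by weight, then run Kruskal:
B–E (4): add — endpoints in different components.
F–G (7): add — endpoints in different components.
A–F (11): add — endpoints in different components.
A–C (16): add — endpoints in different components.
A–G (16): skip — A and G already connected.
B–D (17): add — endpoints in different components.
C–F (17): skip — C and F already connected.
F–H (17): add — endpoints in different components.
E–F (18): add — endpoints in different components.
The 7th edge added is E–F.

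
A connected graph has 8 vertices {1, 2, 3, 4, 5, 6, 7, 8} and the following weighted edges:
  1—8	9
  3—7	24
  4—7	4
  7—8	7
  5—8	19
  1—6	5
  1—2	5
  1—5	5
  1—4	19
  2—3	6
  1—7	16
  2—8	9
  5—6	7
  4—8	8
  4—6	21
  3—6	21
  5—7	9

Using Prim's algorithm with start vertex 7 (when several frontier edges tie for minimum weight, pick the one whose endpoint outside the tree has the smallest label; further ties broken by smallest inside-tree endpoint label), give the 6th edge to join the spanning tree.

1-6

Grow the tree from 7 using Prim:
Step 1: cheapest edge leaving the tree is 4—7 (4); add 4.
Step 2: cheapest edge leaving the tree is 7—8 (7); add 8.
Step 3: cheapest edge leaving the tree is 1—8 (9); add 1.
Step 4: cheapest edge leaving the tree is 1—2 (5); add 2.
Step 5: cheapest edge leaving the tree is 1—5 (5); add 5.
Step 6: cheapest edge leaving the tree is 1—6 (5); add 6.
Step 7: cheapest edge leaving the tree is 2—3 (6); add 3.
The 6th edge added is 1—6.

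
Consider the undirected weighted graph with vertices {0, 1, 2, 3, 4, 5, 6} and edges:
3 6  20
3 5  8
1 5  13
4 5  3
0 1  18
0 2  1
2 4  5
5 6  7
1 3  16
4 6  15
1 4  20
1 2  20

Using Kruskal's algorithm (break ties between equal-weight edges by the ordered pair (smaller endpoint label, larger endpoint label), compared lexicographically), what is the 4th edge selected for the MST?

Kruskal's algorithm — process edges by increasing weight (ties by edge label):
0 2 (1): add — endpoints in different components.
4 5 (3): add — endpoints in different components.
2 4 (5): add — endpoints in different components.
5 6 (7): add — endpoints in different components.
3 5 (8): add — endpoints in different components.
1 5 (13): add — endpoints in different components.
The 4th edge added is 5 6.

5-6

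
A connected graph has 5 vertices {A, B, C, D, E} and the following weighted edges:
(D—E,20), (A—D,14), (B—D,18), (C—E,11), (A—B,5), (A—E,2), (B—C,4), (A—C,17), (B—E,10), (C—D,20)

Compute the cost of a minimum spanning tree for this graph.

Grow the tree from E using Prim:
Step 1: cheapest edge leaving the tree is A—E (2); add A.
Step 2: cheapest edge leaving the tree is A—B (5); add B.
Step 3: cheapest edge leaving the tree is B—C (4); add C.
Step 4: cheapest edge leaving the tree is A—D (14); add D.
MST edges: A—E, A—B, B—C, A—D; total weight 2+5+4+14 = 25.

25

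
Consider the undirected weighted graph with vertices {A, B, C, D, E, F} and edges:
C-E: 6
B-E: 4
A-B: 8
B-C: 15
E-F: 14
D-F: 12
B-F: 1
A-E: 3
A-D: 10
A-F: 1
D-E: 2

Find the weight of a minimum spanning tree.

Kruskal's algorithm — process edges by increasing weight (ties by edge label):
A-F (1): add — endpoints in different components.
B-F (1): add — endpoints in different components.
D-E (2): add — endpoints in different components.
A-E (3): add — endpoints in different components.
B-E (4): skip — B and E already connected.
C-E (6): add — endpoints in different components.
MST edges: A-F, B-F, D-E, A-E, C-E; total weight 1+1+2+3+6 = 13.

13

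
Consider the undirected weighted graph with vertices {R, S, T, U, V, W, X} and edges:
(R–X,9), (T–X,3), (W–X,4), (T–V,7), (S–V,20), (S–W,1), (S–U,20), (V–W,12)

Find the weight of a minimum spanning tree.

44

Sort edges by weight, then run Kruskal:
S–W (1): add. Components now {S,W} {U} {X} {V} {T} {R}
T–X (3): add. Components now {S,W} {U} {T,X} {V} {R}
W–X (4): add. Components now {S,T,W,X} {U} {V} {R}
T–V (7): add. Components now {S,T,V,W,X} {U} {R}
R–X (9): add. Components now {R,S,T,V,W,X} {U}
V–W (12): skip — W and V already connected.
S–U (20): add. Components now {R,S,T,U,V,W,X}
MST edges: S–W, T–X, W–X, T–V, R–X, S–U; total weight 1+3+4+7+9+20 = 44.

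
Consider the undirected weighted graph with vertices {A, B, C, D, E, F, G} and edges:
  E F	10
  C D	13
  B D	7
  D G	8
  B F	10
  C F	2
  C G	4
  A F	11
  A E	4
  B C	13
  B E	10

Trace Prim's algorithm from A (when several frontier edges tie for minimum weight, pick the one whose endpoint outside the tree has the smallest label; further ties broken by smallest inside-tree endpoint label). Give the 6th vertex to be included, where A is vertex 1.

C

Prim, starting at A.
Step 1: frontier [A E 4, A F 11] → take A E (4); add E.
Step 2: frontier [A F 11, B E 10, E F 10] → take B E (10); add B.
Step 3: frontier [A F 11, B D 7, B F 10, B C 13, E F 10] → take B D (7); add D.
Step 4: frontier [A F 11, B F 10, B C 13, D G 8, C D 13, E F 10] → take D G (8); add G.
Step 5: frontier [A F 11, B F 10, B C 13, C D 13, E F 10, C G 4] → take C G (4); add C.
Step 6: frontier [A F 11, B F 10, C F 2, E F 10] → take C F (2); add F.
Vertex order: A, E, B, D, G, C, F. The 6th vertex is C.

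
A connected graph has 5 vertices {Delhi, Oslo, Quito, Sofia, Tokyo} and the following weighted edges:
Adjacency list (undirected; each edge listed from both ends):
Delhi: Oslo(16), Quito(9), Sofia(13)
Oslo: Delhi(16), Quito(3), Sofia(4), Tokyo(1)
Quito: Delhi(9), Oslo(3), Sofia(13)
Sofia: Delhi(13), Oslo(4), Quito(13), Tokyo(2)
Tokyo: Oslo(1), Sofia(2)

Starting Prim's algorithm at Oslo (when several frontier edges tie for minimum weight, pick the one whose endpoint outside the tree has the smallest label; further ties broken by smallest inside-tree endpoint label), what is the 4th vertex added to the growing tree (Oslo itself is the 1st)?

Prim, starting at Oslo.
Step 1: frontier [Oslo—Tokyo 1, Oslo—Quito 3, Oslo—Sofia 4, Delhi—Oslo 16] → take Oslo—Tokyo (1); add Tokyo.
Step 2: frontier [Oslo—Quito 3, Oslo—Sofia 4, Delhi—Oslo 16, Sofia—Tokyo 2] → take Sofia—Tokyo (2); add Sofia.
Step 3: frontier [Oslo—Quito 3, Delhi—Oslo 16, Delhi—Sofia 13, Quito—Sofia 13] → take Oslo—Quito (3); add Quito.
Step 4: frontier [Delhi—Oslo 16, Delhi—Quito 9, Delhi—Sofia 13] → take Delhi—Quito (9); add Delhi.
Vertex order: Oslo, Tokyo, Sofia, Quito, Delhi. The 4th vertex is Quito.

Quito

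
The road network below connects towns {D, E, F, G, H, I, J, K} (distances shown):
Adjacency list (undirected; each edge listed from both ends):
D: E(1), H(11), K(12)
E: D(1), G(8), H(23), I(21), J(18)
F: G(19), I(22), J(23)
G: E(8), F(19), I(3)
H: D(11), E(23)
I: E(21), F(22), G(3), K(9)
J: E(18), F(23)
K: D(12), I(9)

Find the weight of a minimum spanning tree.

Kruskal: consider edges lightest-first.
D–E (1): add — endpoints in different components.
G–I (3): add — endpoints in different components.
E–G (8): add — endpoints in different components.
I–K (9): add — endpoints in different components.
D–H (11): add — endpoints in different components.
D–K (12): skip — D and K already connected.
E–J (18): add — endpoints in different components.
F–G (19): add — endpoints in different components.
MST edges: D–E, G–I, E–G, I–K, D–H, E–J, F–G; total weight 1+3+8+9+11+18+19 = 69.

69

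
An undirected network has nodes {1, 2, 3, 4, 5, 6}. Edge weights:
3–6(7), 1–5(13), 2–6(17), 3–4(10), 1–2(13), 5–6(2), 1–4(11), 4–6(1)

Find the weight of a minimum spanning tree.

34

Kruskal: consider edges lightest-first.
4–6 (1): add. Components now {1} {2} {3} {4,6} {5}
5–6 (2): add. Components now {1} {2} {3} {4,5,6}
3–6 (7): add. Components now {1} {2} {3,4,5,6}
3–4 (10): skip — 3 and 4 already connected.
1–4 (11): add. Components now {1,3,4,5,6} {2}
1–2 (13): add. Components now {1,2,3,4,5,6}
MST edges: 4–6, 5–6, 3–6, 1–4, 1–2; total weight 1+2+7+11+13 = 34.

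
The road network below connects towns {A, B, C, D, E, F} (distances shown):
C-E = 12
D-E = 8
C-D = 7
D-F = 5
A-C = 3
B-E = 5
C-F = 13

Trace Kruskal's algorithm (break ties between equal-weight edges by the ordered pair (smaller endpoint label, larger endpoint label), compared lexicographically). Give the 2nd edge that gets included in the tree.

B-E

Kruskal: consider edges lightest-first.
A-C (3): add. Components now {A,C} {B} {D} {E} {F}
B-E (5): add. Components now {A,C} {B,E} {D} {F}
D-F (5): add. Components now {A,C} {B,E} {D,F}
C-D (7): add. Components now {A,C,D,F} {B,E}
D-E (8): add. Components now {A,B,C,D,E,F}
The 2nd edge added is B-E.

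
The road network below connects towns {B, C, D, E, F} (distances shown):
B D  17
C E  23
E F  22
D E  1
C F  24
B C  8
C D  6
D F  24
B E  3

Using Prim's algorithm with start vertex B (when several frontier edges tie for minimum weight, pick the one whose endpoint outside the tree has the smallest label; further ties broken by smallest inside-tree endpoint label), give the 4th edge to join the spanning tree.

Prim's algorithm from B:
Step 1: cheapest edge leaving the tree is B E (3); add E.
Step 2: cheapest edge leaving the tree is D E (1); add D.
Step 3: cheapest edge leaving the tree is C D (6); add C.
Step 4: cheapest edge leaving the tree is E F (22); add F.
The 4th edge added is E F.

E-F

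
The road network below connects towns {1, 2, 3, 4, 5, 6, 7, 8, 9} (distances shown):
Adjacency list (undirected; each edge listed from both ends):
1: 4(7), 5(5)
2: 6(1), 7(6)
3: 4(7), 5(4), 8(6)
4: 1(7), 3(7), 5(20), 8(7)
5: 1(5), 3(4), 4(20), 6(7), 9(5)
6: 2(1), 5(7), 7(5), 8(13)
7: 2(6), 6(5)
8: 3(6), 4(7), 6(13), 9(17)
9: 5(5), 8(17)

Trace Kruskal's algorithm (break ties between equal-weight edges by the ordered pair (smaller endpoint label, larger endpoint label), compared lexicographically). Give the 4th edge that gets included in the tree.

5-9

Kruskal's algorithm — process edges by increasing weight (ties by edge label):
2—6 (1): add — endpoints in different components.
3—5 (4): add — endpoints in different components.
1—5 (5): add — endpoints in different components.
5—9 (5): add — endpoints in different components.
6—7 (5): add — endpoints in different components.
2—7 (6): skip — 2 and 7 already connected.
3—8 (6): add — endpoints in different components.
1—4 (7): add — endpoints in different components.
3—4 (7): skip — 3 and 4 already connected.
4—8 (7): skip — 4 and 8 already connected.
5—6 (7): add — endpoints in different components.
The 4th edge added is 5—9.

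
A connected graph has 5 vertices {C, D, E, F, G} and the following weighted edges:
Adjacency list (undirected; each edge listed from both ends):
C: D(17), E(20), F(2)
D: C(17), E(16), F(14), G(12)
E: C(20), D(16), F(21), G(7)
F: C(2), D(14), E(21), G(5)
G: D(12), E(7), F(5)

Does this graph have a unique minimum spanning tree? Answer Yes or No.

Yes

Kruskal's algorithm — process edges by increasing weight (ties by edge label):
C–F (2): add — endpoints in different components.
F–G (5): add — endpoints in different components.
E–G (7): add — endpoints in different components.
D–G (12): add — endpoints in different components.
Every non-tree edge has weight strictly greater than the heaviest edge on the tree path between its endpoints, so the MST is unique.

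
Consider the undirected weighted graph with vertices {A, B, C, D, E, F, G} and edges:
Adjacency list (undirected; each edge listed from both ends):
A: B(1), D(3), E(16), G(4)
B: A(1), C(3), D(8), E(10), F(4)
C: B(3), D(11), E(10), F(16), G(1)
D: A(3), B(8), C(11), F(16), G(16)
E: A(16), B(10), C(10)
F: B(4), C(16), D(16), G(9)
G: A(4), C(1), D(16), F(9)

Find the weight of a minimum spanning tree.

22

Sort edges by weight, then run Kruskal:
A B (1): add — endpoints in different components.
C G (1): add — endpoints in different components.
A D (3): add — endpoints in different components.
B C (3): add — endpoints in different components.
A G (4): skip — A and G already connected.
B F (4): add — endpoints in different components.
B D (8): skip — B and D already connected.
F G (9): skip — F and G already connected.
B E (10): add — endpoints in different components.
MST edges: A B, C G, A D, B C, B F, B E; total weight 1+1+3+3+4+10 = 22.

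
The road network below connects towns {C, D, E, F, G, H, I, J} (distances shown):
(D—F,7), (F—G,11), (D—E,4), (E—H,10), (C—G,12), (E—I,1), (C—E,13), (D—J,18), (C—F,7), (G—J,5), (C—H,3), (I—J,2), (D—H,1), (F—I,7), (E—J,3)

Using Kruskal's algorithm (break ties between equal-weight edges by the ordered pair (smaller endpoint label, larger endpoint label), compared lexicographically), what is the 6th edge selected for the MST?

G-J

Kruskal's algorithm — process edges by increasing weight (ties by edge label):
D—H (1): add — endpoints in different components.
E—I (1): add — endpoints in different components.
I—J (2): add — endpoints in different components.
C—H (3): add — endpoints in different components.
E—J (3): skip — E and J already connected.
D—E (4): add — endpoints in different components.
G—J (5): add — endpoints in different components.
C—F (7): add — endpoints in different components.
The 6th edge added is G—J.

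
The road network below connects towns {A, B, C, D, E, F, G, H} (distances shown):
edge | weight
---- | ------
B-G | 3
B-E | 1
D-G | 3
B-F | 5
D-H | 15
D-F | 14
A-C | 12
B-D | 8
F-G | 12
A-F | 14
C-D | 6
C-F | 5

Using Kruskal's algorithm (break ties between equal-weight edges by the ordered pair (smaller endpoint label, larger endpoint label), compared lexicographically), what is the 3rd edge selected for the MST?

Sort edges by weight, then run Kruskal:
B-E (1): add — endpoints in different components.
B-G (3): add — endpoints in different components.
D-G (3): add — endpoints in different components.
B-F (5): add — endpoints in different components.
C-F (5): add — endpoints in different components.
C-D (6): skip — C and D already connected.
B-D (8): skip — B and D already connected.
A-C (12): add — endpoints in different components.
F-G (12): skip — F and G already connected.
A-F (14): skip — A and F already connected.
D-F (14): skip — D and F already connected.
D-H (15): add — endpoints in different components.
The 3rd edge added is D-G.

D-G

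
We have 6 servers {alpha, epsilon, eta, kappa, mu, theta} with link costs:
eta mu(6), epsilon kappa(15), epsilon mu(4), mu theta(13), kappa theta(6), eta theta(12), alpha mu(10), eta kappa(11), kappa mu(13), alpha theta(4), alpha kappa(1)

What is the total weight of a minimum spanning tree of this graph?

Prim, starting at kappa.
Step 1: frontier [alpha kappa 1, kappa theta 6, eta kappa 11, kappa mu 13, epsilon kappa 15] → take alpha kappa (1); add alpha.
Step 2: frontier [alpha theta 4, alpha mu 10, kappa theta 6, eta kappa 11, kappa mu 13, epsilon kappa 15] → take alpha theta (4); add theta.
Step 3: frontier [alpha mu 10, eta kappa 11, kappa mu 13, epsilon kappa 15, eta theta 12, mu theta 13] → take alpha mu (10); add mu.
Step 4: frontier [eta kappa 11, epsilon kappa 15, epsilon mu 4, eta mu 6, eta theta 12] → take epsilon mu (4); add epsilon.
Step 5: frontier [eta kappa 11, eta mu 6, eta theta 12] → take eta mu (6); add eta.
MST edges: alpha kappa, alpha theta, alpha mu, epsilon mu, eta mu; total weight 1+4+10+4+6 = 25.

25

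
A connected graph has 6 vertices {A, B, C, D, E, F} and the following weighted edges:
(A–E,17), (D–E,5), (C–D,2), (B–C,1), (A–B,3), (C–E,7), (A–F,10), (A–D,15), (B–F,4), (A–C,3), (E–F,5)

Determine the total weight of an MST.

Prim's algorithm from D:
Step 1: cheapest edge leaving the tree is C–D (2); add C.
Step 2: cheapest edge leaving the tree is B–C (1); add B.
Step 3: cheapest edge leaving the tree is A–B (3); add A.
Step 4: cheapest edge leaving the tree is B–F (4); add F.
Step 5: cheapest edge leaving the tree is D–E (5); add E.
MST edges: C–D, B–C, A–B, B–F, D–E; total weight 2+1+3+4+5 = 15.

15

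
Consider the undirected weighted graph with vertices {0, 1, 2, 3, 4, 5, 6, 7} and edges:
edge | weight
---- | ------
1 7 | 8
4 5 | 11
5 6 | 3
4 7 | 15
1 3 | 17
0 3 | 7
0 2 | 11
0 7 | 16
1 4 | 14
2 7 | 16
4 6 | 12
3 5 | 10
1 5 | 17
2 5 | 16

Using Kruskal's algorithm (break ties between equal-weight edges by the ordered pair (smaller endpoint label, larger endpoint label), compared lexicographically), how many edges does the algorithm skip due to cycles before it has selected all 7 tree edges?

1

Kruskal: consider edges lightest-first.
5 6 (3): add — endpoints in different components.
0 3 (7): add — endpoints in different components.
1 7 (8): add — endpoints in different components.
3 5 (10): add — endpoints in different components.
0 2 (11): add — endpoints in different components.
4 5 (11): add — endpoints in different components.
4 6 (12): skip — 4 and 6 already connected.
1 4 (14): add — endpoints in different components.
Edges rejected before the tree was complete: 1.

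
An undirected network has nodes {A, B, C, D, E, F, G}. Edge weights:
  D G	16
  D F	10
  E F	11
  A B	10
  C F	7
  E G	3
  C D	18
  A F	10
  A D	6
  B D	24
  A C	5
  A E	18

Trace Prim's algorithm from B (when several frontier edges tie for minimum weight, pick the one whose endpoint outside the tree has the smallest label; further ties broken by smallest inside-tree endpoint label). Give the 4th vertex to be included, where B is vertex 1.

D

Prim, starting at B.
Step 1: frontier [A B 10, B D 24] → take A B (10); add A.
Step 2: frontier [A C 5, A D 6, A F 10, A E 18, B D 24] → take A C (5); add C.
Step 3: frontier [A D 6, A F 10, A E 18, B D 24, C F 7, C D 18] → take A D (6); add D.
Step 4: frontier [A F 10, A E 18, C F 7, D F 10, D G 16] → take C F (7); add F.
Step 5: frontier [A E 18, D G 16, E F 11] → take E F (11); add E.
Step 6: frontier [D G 16, E G 3] → take E G (3); add G.
Vertex order: B, A, C, D, F, E, G. The 4th vertex is D.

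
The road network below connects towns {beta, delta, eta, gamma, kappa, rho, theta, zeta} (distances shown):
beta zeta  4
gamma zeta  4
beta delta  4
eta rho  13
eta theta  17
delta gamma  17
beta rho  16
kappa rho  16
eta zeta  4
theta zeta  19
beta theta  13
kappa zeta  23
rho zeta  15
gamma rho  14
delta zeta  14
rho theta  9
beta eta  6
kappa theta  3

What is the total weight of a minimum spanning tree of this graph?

Prim, starting at gamma.
Step 1: cheapest edge leaving the tree is gamma zeta (4); add zeta.
Step 2: cheapest edge leaving the tree is beta zeta (4); add beta.
Step 3: cheapest edge leaving the tree is beta delta (4); add delta.
Step 4: cheapest edge leaving the tree is eta zeta (4); add eta.
Step 5: cheapest edge leaving the tree is eta rho (13); add rho.
Step 6: cheapest edge leaving the tree is rho theta (9); add theta.
Step 7: cheapest edge leaving the tree is kappa theta (3); add kappa.
MST edges: gamma zeta, beta zeta, beta delta, eta zeta, eta rho, rho theta, kappa theta; total weight 4+4+4+4+13+9+3 = 41.

41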